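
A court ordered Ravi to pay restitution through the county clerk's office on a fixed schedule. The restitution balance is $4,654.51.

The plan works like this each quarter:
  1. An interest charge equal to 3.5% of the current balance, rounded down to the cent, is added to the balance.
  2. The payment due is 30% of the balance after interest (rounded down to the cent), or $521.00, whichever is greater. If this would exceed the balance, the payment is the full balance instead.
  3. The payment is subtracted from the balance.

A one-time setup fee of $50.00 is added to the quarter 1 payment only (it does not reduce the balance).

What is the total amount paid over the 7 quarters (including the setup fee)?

Quarter 1: opening $4,654.51; interest $162.90 → $4,817.41; payment $1,445.22 (+ $50.00 fee); balance $3,372.19
Quarter 2: opening $3,372.19; interest $118.02 → $3,490.21; payment $1,047.06; balance $2,443.15
Quarter 3: opening $2,443.15; interest $85.51 → $2,528.66; payment $758.59; balance $1,770.07
Quarter 4: opening $1,770.07; interest $61.95 → $1,832.02; payment $549.60; balance $1,282.42
Quarter 5: opening $1,282.42; interest $44.88 → $1,327.30; payment $521.00; balance $806.30
Quarter 6: opening $806.30; interest $28.22 → $834.52; payment $521.00; balance $313.52
Quarter 7: opening $313.52; interest $10.97 → $324.49; payment $324.49; balance $0.00
Total paid: $5,216.96

$5,216.96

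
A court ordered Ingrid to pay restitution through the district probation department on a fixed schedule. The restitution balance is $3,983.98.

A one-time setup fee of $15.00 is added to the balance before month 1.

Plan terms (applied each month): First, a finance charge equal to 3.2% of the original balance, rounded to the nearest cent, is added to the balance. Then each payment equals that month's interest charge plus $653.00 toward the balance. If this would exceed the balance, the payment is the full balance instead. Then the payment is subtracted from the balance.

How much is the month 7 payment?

$208.47

Month 1: $3,998.98 +$127.49 interest = $4,126.47; pay $780.49 → $3,345.98
Month 2: $3,345.98 +$127.49 interest = $3,473.47; pay $780.49 → $2,692.98
Month 3: $2,692.98 +$127.49 interest = $2,820.47; pay $780.49 → $2,039.98
Month 4: $2,039.98 +$127.49 interest = $2,167.47; pay $780.49 → $1,386.98
Month 5: $1,386.98 +$127.49 interest = $1,514.47; pay $780.49 → $733.98
Month 6: $733.98 +$127.49 interest = $861.47; pay $780.49 → $80.98
Month 7: $80.98 +$127.49 interest = $208.47; pay $208.47 → $0.00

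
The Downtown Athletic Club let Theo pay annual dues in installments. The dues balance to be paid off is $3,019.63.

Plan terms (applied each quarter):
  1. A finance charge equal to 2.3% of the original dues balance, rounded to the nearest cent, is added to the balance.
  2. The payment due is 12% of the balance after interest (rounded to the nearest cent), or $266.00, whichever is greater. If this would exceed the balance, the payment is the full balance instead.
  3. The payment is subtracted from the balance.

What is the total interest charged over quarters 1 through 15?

$1,041.75

# | Opening | Interest | Payment | End bal
1 | $3,019.63 | $69.45 | $370.69 | $2,718.39
2 | $2,718.39 | $69.45 | $334.54 | $2,453.30
3 | $2,453.30 | $69.45 | $302.73 | $2,220.02
4 | $2,220.02 | $69.45 | $274.74 | $2,014.73
5 | $2,014.73 | $69.45 | $266.00 | $1,818.18
6 | $1,818.18 | $69.45 | $266.00 | $1,621.63
7 | $1,621.63 | $69.45 | $266.00 | $1,425.08
8 | $1,425.08 | $69.45 | $266.00 | $1,228.53
9 | $1,228.53 | $69.45 | $266.00 | $1,031.98
10 | $1,031.98 | $69.45 | $266.00 | $835.43
11 | $835.43 | $69.45 | $266.00 | $638.88
12 | $638.88 | $69.45 | $266.00 | $442.33
13 | $442.33 | $69.45 | $266.00 | $245.78
14 | $245.78 | $69.45 | $266.00 | $49.23
15 | $49.23 | $69.45 | $118.68 | $0.00
Total interest: $69.45 + $69.45 + $69.45 + $69.45 + $69.45 + $69.45 + $69.45 + $69.45 + $69.45 + $69.45 + $69.45 + $69.45 + $69.45 + $69.45 + $69.45 = $1,041.75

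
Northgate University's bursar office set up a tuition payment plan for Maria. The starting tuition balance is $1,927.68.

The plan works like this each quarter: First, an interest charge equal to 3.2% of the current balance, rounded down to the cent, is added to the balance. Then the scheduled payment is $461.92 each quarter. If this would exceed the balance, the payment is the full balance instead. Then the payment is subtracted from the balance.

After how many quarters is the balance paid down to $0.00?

5

Quarter 1: opening $1,927.68; interest $61.68 → $1,989.36; payment $461.92; balance $1,527.44
Quarter 2: opening $1,527.44; interest $48.87 → $1,576.31; payment $461.92; balance $1,114.39
Quarter 3: opening $1,114.39; interest $35.66 → $1,150.05; payment $461.92; balance $688.13
Quarter 4: opening $688.13; interest $22.02 → $710.15; payment $461.92; balance $248.23
Quarter 5: opening $248.23; interest $7.94 → $256.17; payment $256.17; balance $0.00
Balance reaches $0.00 in quarter 5.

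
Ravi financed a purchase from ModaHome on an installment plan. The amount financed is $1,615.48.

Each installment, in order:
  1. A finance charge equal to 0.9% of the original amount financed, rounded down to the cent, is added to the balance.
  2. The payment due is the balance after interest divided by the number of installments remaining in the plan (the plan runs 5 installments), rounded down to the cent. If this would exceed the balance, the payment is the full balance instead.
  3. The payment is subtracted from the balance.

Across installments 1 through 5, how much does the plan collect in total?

Installment 1: opening $1,615.48; interest $14.53 → $1,630.01; payment $326.00; balance $1,304.01
Installment 2: opening $1,304.01; interest $14.53 → $1,318.54; payment $329.63; balance $988.91
Installment 3: opening $988.91; interest $14.53 → $1,003.44; payment $334.48; balance $668.96
Installment 4: opening $668.96; interest $14.53 → $683.49; payment $341.74; balance $341.75
Installment 5: opening $341.75; interest $14.53 → $356.28; payment $356.28; balance $0.00
Total paid: $1,688.13

$1,688.13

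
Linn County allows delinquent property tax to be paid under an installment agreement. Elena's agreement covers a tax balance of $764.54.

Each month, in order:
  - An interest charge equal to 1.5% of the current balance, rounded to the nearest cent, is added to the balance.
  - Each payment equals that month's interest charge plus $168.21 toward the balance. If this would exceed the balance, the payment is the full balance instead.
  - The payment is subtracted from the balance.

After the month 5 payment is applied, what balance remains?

$0.00

# | Opening | Interest | Payment | End bal
1 | $764.54 | $11.47 | $179.68 | $596.33
2 | $596.33 | $8.94 | $177.15 | $428.12
3 | $428.12 | $6.42 | $174.63 | $259.91
4 | $259.91 | $3.90 | $172.11 | $91.70
5 | $91.70 | $1.38 | $93.08 | $0.00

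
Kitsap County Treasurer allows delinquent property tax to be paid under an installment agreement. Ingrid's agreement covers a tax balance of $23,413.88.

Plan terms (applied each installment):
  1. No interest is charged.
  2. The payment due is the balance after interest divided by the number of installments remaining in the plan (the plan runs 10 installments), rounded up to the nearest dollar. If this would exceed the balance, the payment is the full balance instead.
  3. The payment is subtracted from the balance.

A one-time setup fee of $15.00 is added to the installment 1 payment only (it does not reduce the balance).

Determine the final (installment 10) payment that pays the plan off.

$2,340.88

Installment 1: $23,413.88 − $2,342.00 (+ $15.00 fee) → $21,071.88
Installment 2: $21,071.88 − $2,342.00 → $18,729.88
Installment 3: $18,729.88 − $2,342.00 → $16,387.88
Installment 4: $16,387.88 − $2,342.00 → $14,045.88
Installment 5: $14,045.88 − $2,341.00 → $11,704.88
Installment 6: $11,704.88 − $2,341.00 → $9,363.88
Installment 7: $9,363.88 − $2,341.00 → $7,022.88
Installment 8: $7,022.88 − $2,341.00 → $4,681.88
Installment 9: $4,681.88 − $2,341.00 → $2,340.88
Installment 10: $2,340.88 − $2,340.88 → $0.00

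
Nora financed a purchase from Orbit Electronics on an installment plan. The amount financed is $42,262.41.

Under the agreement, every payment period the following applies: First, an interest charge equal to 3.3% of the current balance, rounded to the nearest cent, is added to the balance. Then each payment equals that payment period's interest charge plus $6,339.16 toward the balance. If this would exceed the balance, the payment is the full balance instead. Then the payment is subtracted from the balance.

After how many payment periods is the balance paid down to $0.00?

Payment period 1: $42,262.41 +$1,394.66 interest = $43,657.07; pay $7,733.82 → $35,923.25
Payment period 2: $35,923.25 +$1,185.47 interest = $37,108.72; pay $7,524.63 → $29,584.09
Payment period 3: $29,584.09 +$976.27 interest = $30,560.36; pay $7,315.43 → $23,244.93
Payment period 4: $23,244.93 +$767.08 interest = $24,012.01; pay $7,106.24 → $16,905.77
Payment period 5: $16,905.77 +$557.89 interest = $17,463.66; pay $6,897.05 → $10,566.61
Payment period 6: $10,566.61 +$348.70 interest = $10,915.31; pay $6,687.86 → $4,227.45
Payment period 7: $4,227.45 +$139.51 interest = $4,366.96; pay $4,366.96 → $0.00
Balance reaches $0.00 in payment period 7.

7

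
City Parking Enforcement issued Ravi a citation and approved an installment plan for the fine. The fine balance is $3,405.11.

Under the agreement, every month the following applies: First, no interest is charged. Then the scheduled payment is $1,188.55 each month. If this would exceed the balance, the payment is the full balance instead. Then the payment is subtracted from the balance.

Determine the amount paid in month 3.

$1,028.01

Month 1: $3,405.11 − $1,188.55 → $2,216.56
Month 2: $2,216.56 − $1,188.55 → $1,028.01
Month 3: $1,028.01 − $1,028.01 → $0.00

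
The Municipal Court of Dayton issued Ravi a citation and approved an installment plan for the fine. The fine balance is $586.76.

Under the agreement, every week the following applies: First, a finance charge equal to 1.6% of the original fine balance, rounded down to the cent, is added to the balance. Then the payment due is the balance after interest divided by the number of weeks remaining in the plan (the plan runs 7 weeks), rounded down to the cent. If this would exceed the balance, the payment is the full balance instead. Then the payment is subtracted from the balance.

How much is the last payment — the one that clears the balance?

$108.15

# | Opening | Interest | Payment | End bal
1 | $586.76 | $9.38 | $85.16 | $510.98
2 | $510.98 | $9.38 | $86.72 | $433.64
3 | $433.64 | $9.38 | $88.60 | $354.42
4 | $354.42 | $9.38 | $90.95 | $272.85
5 | $272.85 | $9.38 | $94.07 | $188.16
6 | $188.16 | $9.38 | $98.77 | $98.77
7 | $98.77 | $9.38 | $108.15 | $0.00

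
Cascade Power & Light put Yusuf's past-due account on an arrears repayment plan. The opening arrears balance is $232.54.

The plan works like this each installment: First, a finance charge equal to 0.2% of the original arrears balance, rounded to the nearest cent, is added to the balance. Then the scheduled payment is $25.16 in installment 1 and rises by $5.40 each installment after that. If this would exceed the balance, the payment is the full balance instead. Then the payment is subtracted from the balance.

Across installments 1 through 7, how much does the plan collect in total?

Installment 1: opening $232.54; interest $0.47 → $233.01; payment $25.16; balance $207.85
Installment 2: opening $207.85; interest $0.47 → $208.32; payment $30.56; balance $177.76
Installment 3: opening $177.76; interest $0.47 → $178.23; payment $35.96; balance $142.27
Installment 4: opening $142.27; interest $0.47 → $142.74; payment $41.36; balance $101.38
Installment 5: opening $101.38; interest $0.47 → $101.85; payment $46.76; balance $55.09
Installment 6: opening $55.09; interest $0.47 → $55.56; payment $52.16; balance $3.40
Installment 7: opening $3.40; interest $0.47 → $3.87; payment $3.87; balance $0.00
Total paid: $235.83

$235.83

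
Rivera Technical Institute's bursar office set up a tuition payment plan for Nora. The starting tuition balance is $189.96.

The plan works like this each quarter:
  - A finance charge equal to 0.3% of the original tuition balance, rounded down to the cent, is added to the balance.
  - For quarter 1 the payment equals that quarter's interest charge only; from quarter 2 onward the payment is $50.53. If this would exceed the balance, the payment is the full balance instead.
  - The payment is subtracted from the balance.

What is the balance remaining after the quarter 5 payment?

$0.00

Quarter 1: $189.96 +$0.56 interest = $190.52; pay $0.56 → $189.96
Quarter 2: $189.96 +$0.56 interest = $190.52; pay $50.53 → $139.99
Quarter 3: $139.99 +$0.56 interest = $140.55; pay $50.53 → $90.02
Quarter 4: $90.02 +$0.56 interest = $90.58; pay $50.53 → $40.05
Quarter 5: $40.05 +$0.56 interest = $40.61; pay $40.61 → $0.00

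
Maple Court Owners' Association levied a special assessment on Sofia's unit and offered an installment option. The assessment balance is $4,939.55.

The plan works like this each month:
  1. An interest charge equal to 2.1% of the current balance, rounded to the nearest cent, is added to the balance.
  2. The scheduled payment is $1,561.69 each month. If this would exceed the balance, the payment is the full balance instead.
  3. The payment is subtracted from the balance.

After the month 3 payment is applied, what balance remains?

# | Opening | Interest | Payment | End bal
1 | $4,939.55 | $103.73 | $1,561.69 | $3,481.59
2 | $3,481.59 | $73.11 | $1,561.69 | $1,993.01
3 | $1,993.01 | $41.85 | $1,561.69 | $473.17

$473.17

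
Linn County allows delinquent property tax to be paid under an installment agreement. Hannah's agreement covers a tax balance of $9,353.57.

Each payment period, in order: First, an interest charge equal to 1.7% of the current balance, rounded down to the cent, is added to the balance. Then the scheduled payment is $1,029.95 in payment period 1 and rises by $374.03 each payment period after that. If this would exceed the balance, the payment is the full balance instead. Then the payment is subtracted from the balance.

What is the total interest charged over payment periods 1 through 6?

Payment period 1: $9,353.57 +$159.01 interest = $9,512.58; pay $1,029.95 → $8,482.63
Payment period 2: $8,482.63 +$144.20 interest = $8,626.83; pay $1,403.98 → $7,222.85
Payment period 3: $7,222.85 +$122.78 interest = $7,345.63; pay $1,778.01 → $5,567.62
Payment period 4: $5,567.62 +$94.64 interest = $5,662.26; pay $2,152.04 → $3,510.22
Payment period 5: $3,510.22 +$59.67 interest = $3,569.89; pay $2,526.07 → $1,043.82
Payment period 6: $1,043.82 +$17.74 interest = $1,061.56; pay $1,061.56 → $0.00
Total interest: $159.01 + $144.20 + $122.78 + $94.64 + $59.67 + $17.74 = $598.04

$598.04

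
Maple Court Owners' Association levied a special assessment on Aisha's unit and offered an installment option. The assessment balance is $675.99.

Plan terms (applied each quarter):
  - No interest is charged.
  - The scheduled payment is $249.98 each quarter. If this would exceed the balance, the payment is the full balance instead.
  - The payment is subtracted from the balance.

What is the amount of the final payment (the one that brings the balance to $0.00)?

Quarter 1: opening $675.99; payment $249.98; balance $426.01
Quarter 2: opening $426.01; payment $249.98; balance $176.03
Quarter 3: opening $176.03; payment $176.03; balance $0.00

$176.03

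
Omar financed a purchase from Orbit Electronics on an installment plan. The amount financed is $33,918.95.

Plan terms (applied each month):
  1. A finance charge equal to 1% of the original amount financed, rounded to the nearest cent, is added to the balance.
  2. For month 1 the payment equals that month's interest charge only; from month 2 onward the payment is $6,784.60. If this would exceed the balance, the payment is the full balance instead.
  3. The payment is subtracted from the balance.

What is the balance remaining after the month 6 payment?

# | Opening | Interest | Payment | End bal
1 | $33,918.95 | $339.19 | $339.19 | $33,918.95
2 | $33,918.95 | $339.19 | $6,784.60 | $27,473.54
3 | $27,473.54 | $339.19 | $6,784.60 | $21,028.13
4 | $21,028.13 | $339.19 | $6,784.60 | $14,582.72
5 | $14,582.72 | $339.19 | $6,784.60 | $8,137.31
6 | $8,137.31 | $339.19 | $6,784.60 | $1,691.90

$1,691.90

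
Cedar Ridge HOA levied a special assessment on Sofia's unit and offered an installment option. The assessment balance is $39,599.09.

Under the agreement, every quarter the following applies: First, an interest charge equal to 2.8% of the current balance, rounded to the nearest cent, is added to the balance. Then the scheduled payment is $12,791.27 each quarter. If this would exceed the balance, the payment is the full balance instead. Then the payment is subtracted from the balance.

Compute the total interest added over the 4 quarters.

$2,435.54

Quarter 1: opening $39,599.09; interest $1,108.77 → $40,707.86; payment $12,791.27; balance $27,916.59
Quarter 2: opening $27,916.59; interest $781.66 → $28,698.25; payment $12,791.27; balance $15,906.98
Quarter 3: opening $15,906.98; interest $445.40 → $16,352.38; payment $12,791.27; balance $3,561.11
Quarter 4: opening $3,561.11; interest $99.71 → $3,660.82; payment $3,660.82; balance $0.00
Total interest: $1,108.77 + $781.66 + $445.40 + $99.71 = $2,435.54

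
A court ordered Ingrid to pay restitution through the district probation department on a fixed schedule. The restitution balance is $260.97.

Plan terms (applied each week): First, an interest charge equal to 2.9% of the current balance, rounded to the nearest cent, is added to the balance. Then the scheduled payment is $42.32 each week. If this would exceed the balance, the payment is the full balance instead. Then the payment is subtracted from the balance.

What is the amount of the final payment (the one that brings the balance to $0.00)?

$37.82

Week 1: $260.97 +$7.57 interest = $268.54; pay $42.32 → $226.22
Week 2: $226.22 +$6.56 interest = $232.78; pay $42.32 → $190.46
Week 3: $190.46 +$5.52 interest = $195.98; pay $42.32 → $153.66
Week 4: $153.66 +$4.46 interest = $158.12; pay $42.32 → $115.80
Week 5: $115.80 +$3.36 interest = $119.16; pay $42.32 → $76.84
Week 6: $76.84 +$2.23 interest = $79.07; pay $42.32 → $36.75
Week 7: $36.75 +$1.07 interest = $37.82; pay $37.82 → $0.00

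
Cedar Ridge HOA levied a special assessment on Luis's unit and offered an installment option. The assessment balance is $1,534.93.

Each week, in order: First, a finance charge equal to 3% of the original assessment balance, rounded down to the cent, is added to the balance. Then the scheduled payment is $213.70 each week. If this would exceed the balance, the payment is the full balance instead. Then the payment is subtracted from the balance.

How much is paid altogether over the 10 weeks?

$1,995.33

# | Opening | Interest | Payment | End bal
1 | $1,534.93 | $46.04 | $213.70 | $1,367.27
2 | $1,367.27 | $46.04 | $213.70 | $1,199.61
3 | $1,199.61 | $46.04 | $213.70 | $1,031.95
4 | $1,031.95 | $46.04 | $213.70 | $864.29
5 | $864.29 | $46.04 | $213.70 | $696.63
6 | $696.63 | $46.04 | $213.70 | $528.97
7 | $528.97 | $46.04 | $213.70 | $361.31
8 | $361.31 | $46.04 | $213.70 | $193.65
9 | $193.65 | $46.04 | $213.70 | $25.99
10 | $25.99 | $46.04 | $72.03 | $0.00
Total paid: $1,995.33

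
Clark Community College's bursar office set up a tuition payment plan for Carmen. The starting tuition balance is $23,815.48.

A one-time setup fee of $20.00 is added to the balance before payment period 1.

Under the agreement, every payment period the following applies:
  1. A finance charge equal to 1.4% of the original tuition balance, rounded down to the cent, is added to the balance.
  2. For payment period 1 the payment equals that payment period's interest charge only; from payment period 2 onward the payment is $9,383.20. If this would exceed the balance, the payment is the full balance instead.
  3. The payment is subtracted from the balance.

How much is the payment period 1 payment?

Payment period 1: opening $23,835.48; interest $333.41 → $24,168.89; payment $333.41; balance $23,835.48

$333.41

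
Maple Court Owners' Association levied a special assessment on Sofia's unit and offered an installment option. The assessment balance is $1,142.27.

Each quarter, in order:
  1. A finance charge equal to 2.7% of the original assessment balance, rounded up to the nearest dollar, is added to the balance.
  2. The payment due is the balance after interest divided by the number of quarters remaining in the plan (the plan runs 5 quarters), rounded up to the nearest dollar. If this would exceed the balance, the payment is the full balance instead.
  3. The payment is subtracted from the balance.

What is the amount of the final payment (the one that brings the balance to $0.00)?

Quarter 1: $1,142.27 +$31.00 interest = $1,173.27; pay $235.00 → $938.27
Quarter 2: $938.27 +$31.00 interest = $969.27; pay $243.00 → $726.27
Quarter 3: $726.27 +$31.00 interest = $757.27; pay $253.00 → $504.27
Quarter 4: $504.27 +$31.00 interest = $535.27; pay $268.00 → $267.27
Quarter 5: $267.27 +$31.00 interest = $298.27; pay $298.27 → $0.00

$298.27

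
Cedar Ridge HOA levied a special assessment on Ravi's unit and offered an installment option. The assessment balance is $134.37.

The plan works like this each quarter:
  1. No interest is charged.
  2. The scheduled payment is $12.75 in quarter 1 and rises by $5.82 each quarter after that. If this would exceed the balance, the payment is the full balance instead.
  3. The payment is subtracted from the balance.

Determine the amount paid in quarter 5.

$36.03

Quarter 1: $134.37 − $12.75 → $121.62
Quarter 2: $121.62 − $18.57 → $103.05
Quarter 3: $103.05 − $24.39 → $78.66
Quarter 4: $78.66 − $30.21 → $48.45
Quarter 5: $48.45 − $36.03 → $12.42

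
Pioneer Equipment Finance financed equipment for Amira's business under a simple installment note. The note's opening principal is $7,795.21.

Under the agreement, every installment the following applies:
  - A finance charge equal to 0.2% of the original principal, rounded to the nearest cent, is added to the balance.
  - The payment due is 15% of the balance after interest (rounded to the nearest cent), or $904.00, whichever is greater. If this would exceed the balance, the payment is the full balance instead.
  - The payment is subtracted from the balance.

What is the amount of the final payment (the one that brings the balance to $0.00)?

Installment 1: opening $7,795.21; interest $15.59 → $7,810.80; payment $1,171.62; balance $6,639.18
Installment 2: opening $6,639.18; interest $15.59 → $6,654.77; payment $998.22; balance $5,656.55
Installment 3: opening $5,656.55; interest $15.59 → $5,672.14; payment $904.00; balance $4,768.14
Installment 4: opening $4,768.14; interest $15.59 → $4,783.73; payment $904.00; balance $3,879.73
Installment 5: opening $3,879.73; interest $15.59 → $3,895.32; payment $904.00; balance $2,991.32
Installment 6: opening $2,991.32; interest $15.59 → $3,006.91; payment $904.00; balance $2,102.91
Installment 7: opening $2,102.91; interest $15.59 → $2,118.50; payment $904.00; balance $1,214.50
Installment 8: opening $1,214.50; interest $15.59 → $1,230.09; payment $904.00; balance $326.09
Installment 9: opening $326.09; interest $15.59 → $341.68; payment $341.68; balance $0.00

$341.68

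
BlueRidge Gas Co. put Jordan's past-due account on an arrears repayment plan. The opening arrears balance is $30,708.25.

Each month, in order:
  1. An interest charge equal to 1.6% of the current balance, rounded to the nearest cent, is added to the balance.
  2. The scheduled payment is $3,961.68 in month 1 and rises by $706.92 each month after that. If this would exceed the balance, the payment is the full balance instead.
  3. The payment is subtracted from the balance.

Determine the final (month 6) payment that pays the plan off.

Month 1: $30,708.25 +$491.33 interest = $31,199.58; pay $3,961.68 → $27,237.90
Month 2: $27,237.90 +$435.81 interest = $27,673.71; pay $4,668.60 → $23,005.11
Month 3: $23,005.11 +$368.08 interest = $23,373.19; pay $5,375.52 → $17,997.67
Month 4: $17,997.67 +$287.96 interest = $18,285.63; pay $6,082.44 → $12,203.19
Month 5: $12,203.19 +$195.25 interest = $12,398.44; pay $6,789.36 → $5,609.08
Month 6: $5,609.08 +$89.75 interest = $5,698.83; pay $5,698.83 → $0.00

$5,698.83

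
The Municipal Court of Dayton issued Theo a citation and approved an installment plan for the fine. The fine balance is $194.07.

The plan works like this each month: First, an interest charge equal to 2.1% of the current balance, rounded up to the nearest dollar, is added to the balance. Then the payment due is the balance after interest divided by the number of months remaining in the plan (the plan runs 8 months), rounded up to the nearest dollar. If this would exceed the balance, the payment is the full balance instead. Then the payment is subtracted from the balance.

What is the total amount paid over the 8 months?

Month 1: opening $194.07; interest $5.00 → $199.07; payment $25.00; balance $174.07
Month 2: opening $174.07; interest $4.00 → $178.07; payment $26.00; balance $152.07
Month 3: opening $152.07; interest $4.00 → $156.07; payment $27.00; balance $129.07
Month 4: opening $129.07; interest $3.00 → $132.07; payment $27.00; balance $105.07
Month 5: opening $105.07; interest $3.00 → $108.07; payment $28.00; balance $80.07
Month 6: opening $80.07; interest $2.00 → $82.07; payment $28.00; balance $54.07
Month 7: opening $54.07; interest $2.00 → $56.07; payment $29.00; balance $27.07
Month 8: opening $27.07; interest $1.00 → $28.07; payment $28.07; balance $0.00
Total paid: $218.07

$218.07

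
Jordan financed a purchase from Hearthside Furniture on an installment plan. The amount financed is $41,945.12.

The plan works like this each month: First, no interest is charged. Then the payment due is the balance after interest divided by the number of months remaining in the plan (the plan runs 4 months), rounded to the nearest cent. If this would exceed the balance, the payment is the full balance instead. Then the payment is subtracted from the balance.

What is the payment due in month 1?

Month 1: $41,945.12 − $10,486.28 → $31,458.84

$10,486.28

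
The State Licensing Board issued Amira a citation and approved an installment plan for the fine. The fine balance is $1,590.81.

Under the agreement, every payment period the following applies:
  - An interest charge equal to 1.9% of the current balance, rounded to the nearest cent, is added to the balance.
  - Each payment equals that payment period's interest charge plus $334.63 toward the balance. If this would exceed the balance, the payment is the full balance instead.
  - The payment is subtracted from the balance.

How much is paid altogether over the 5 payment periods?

Payment period 1: opening $1,590.81; interest $30.23 → $1,621.04; payment $364.86; balance $1,256.18
Payment period 2: opening $1,256.18; interest $23.87 → $1,280.05; payment $358.50; balance $921.55
Payment period 3: opening $921.55; interest $17.51 → $939.06; payment $352.14; balance $586.92
Payment period 4: opening $586.92; interest $11.15 → $598.07; payment $345.78; balance $252.29
Payment period 5: opening $252.29; interest $4.79 → $257.08; payment $257.08; balance $0.00
Total paid: $1,678.36

$1,678.36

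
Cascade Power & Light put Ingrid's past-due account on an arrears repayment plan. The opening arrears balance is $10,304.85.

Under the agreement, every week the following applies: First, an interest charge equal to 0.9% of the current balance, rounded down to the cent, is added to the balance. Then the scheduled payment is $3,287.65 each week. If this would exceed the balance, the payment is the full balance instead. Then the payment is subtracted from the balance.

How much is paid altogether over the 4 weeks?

$10,502.24

Week 1: $10,304.85 +$92.74 interest = $10,397.59; pay $3,287.65 → $7,109.94
Week 2: $7,109.94 +$63.98 interest = $7,173.92; pay $3,287.65 → $3,886.27
Week 3: $3,886.27 +$34.97 interest = $3,921.24; pay $3,287.65 → $633.59
Week 4: $633.59 +$5.70 interest = $639.29; pay $639.29 → $0.00
Total paid: $10,502.24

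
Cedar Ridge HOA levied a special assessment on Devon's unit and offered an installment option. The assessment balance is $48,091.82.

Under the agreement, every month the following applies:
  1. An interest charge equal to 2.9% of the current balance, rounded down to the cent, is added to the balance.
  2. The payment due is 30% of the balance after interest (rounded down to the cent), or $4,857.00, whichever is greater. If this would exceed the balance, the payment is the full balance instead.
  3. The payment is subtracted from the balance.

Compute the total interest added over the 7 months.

Month 1: opening $48,091.82; interest $1,394.66 → $49,486.48; payment $14,845.94; balance $34,640.54
Month 2: opening $34,640.54; interest $1,004.57 → $35,645.11; payment $10,693.53; balance $24,951.58
Month 3: opening $24,951.58; interest $723.59 → $25,675.17; payment $7,702.55; balance $17,972.62
Month 4: opening $17,972.62; interest $521.20 → $18,493.82; payment $5,548.14; balance $12,945.68
Month 5: opening $12,945.68; interest $375.42 → $13,321.10; payment $4,857.00; balance $8,464.10
Month 6: opening $8,464.10; interest $245.45 → $8,709.55; payment $4,857.00; balance $3,852.55
Month 7: opening $3,852.55; interest $111.72 → $3,964.27; payment $3,964.27; balance $0.00
Total interest: $1,394.66 + $1,004.57 + $723.59 + $521.20 + $375.42 + $245.45 + $111.72 = $4,376.61

$4,376.61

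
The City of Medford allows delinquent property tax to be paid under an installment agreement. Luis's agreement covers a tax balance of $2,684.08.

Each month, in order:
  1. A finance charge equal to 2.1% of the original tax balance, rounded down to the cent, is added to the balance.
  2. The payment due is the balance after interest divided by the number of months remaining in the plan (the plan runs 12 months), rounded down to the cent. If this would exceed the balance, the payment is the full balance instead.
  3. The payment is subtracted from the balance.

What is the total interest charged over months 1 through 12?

$676.32

Month 1: opening $2,684.08; interest $56.36 → $2,740.44; payment $228.37; balance $2,512.07
Month 2: opening $2,512.07; interest $56.36 → $2,568.43; payment $233.49; balance $2,334.94
Month 3: opening $2,334.94; interest $56.36 → $2,391.30; payment $239.13; balance $2,152.17
Month 4: opening $2,152.17; interest $56.36 → $2,208.53; payment $245.39; balance $1,963.14
Month 5: opening $1,963.14; interest $56.36 → $2,019.50; payment $252.43; balance $1,767.07
Month 6: opening $1,767.07; interest $56.36 → $1,823.43; payment $260.49; balance $1,562.94
Month 7: opening $1,562.94; interest $56.36 → $1,619.30; payment $269.88; balance $1,349.42
Month 8: opening $1,349.42; interest $56.36 → $1,405.78; payment $281.15; balance $1,124.63
Month 9: opening $1,124.63; interest $56.36 → $1,180.99; payment $295.24; balance $885.75
Month 10: opening $885.75; interest $56.36 → $942.11; payment $314.03; balance $628.08
Month 11: opening $628.08; interest $56.36 → $684.44; payment $342.22; balance $342.22
Month 12: opening $342.22; interest $56.36 → $398.58; payment $398.58; balance $0.00
Total interest: $56.36 + $56.36 + $56.36 + $56.36 + $56.36 + $56.36 + $56.36 + $56.36 + $56.36 + $56.36 + $56.36 + $56.36 = $676.32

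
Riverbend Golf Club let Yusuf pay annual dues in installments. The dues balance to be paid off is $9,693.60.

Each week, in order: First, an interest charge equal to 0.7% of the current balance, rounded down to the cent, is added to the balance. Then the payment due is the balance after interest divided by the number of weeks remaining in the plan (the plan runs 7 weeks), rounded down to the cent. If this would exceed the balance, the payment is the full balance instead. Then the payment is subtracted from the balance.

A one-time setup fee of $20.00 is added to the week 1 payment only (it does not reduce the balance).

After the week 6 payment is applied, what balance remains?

Week 1: opening $9,693.60; interest $67.85 → $9,761.45; payment $1,394.49 (+ $20.00 fee); balance $8,366.96
Week 2: opening $8,366.96; interest $58.56 → $8,425.52; payment $1,404.25; balance $7,021.27
Week 3: opening $7,021.27; interest $49.14 → $7,070.41; payment $1,414.08; balance $5,656.33
Week 4: opening $5,656.33; interest $39.59 → $5,695.92; payment $1,423.98; balance $4,271.94
Week 5: opening $4,271.94; interest $29.90 → $4,301.84; payment $1,433.94; balance $2,867.90
Week 6: opening $2,867.90; interest $20.07 → $2,887.97; payment $1,443.98; balance $1,443.99

$1,443.99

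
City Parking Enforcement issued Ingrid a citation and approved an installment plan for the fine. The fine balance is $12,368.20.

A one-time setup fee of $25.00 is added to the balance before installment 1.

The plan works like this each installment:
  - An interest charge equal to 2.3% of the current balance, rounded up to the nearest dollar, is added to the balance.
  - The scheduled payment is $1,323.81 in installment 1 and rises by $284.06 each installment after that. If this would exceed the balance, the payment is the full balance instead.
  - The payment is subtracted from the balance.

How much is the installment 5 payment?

# | Opening | Interest | Payment | End bal
1 | $12,393.20 | $286.00 | $1,323.81 | $11,355.39
2 | $11,355.39 | $262.00 | $1,607.87 | $10,009.52
3 | $10,009.52 | $231.00 | $1,891.93 | $8,348.59
4 | $8,348.59 | $193.00 | $2,175.99 | $6,365.60
5 | $6,365.60 | $147.00 | $2,460.05 | $4,052.55

$2,460.05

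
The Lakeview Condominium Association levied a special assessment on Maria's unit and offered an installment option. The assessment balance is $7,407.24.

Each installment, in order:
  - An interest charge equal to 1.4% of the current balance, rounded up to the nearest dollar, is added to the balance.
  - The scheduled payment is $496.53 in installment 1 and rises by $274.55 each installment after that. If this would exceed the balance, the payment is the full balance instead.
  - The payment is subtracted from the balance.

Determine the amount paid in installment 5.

$1,594.73

Installment 1: $7,407.24 +$104.00 interest = $7,511.24; pay $496.53 → $7,014.71
Installment 2: $7,014.71 +$99.00 interest = $7,113.71; pay $771.08 → $6,342.63
Installment 3: $6,342.63 +$89.00 interest = $6,431.63; pay $1,045.63 → $5,386.00
Installment 4: $5,386.00 +$76.00 interest = $5,462.00; pay $1,320.18 → $4,141.82
Installment 5: $4,141.82 +$58.00 interest = $4,199.82; pay $1,594.73 → $2,605.09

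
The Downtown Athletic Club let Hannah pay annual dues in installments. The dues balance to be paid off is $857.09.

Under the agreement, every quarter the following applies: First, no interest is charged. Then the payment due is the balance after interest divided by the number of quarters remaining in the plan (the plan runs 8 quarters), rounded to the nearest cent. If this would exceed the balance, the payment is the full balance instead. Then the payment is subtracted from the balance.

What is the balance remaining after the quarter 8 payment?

$0.00

Quarter 1: opening $857.09; payment $107.14; balance $749.95
Quarter 2: opening $749.95; payment $107.14; balance $642.81
Quarter 3: opening $642.81; payment $107.14; balance $535.67
Quarter 4: opening $535.67; payment $107.13; balance $428.54
Quarter 5: opening $428.54; payment $107.14; balance $321.40
Quarter 6: opening $321.40; payment $107.13; balance $214.27
Quarter 7: opening $214.27; payment $107.14; balance $107.13
Quarter 8: opening $107.13; payment $107.13; balance $0.00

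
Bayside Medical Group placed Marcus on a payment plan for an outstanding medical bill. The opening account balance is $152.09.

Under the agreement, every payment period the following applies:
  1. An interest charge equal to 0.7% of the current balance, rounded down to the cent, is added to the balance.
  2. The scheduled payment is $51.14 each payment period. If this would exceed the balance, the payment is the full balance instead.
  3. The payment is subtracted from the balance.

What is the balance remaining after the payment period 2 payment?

Payment period 1: $152.09 +$1.06 interest = $153.15; pay $51.14 → $102.01
Payment period 2: $102.01 +$0.71 interest = $102.72; pay $51.14 → $51.58

$51.58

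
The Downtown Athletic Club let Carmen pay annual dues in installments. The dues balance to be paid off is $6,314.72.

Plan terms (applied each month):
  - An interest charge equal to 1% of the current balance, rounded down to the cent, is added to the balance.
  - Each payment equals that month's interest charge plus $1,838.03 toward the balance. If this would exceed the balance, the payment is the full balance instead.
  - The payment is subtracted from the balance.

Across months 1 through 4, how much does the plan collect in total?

$6,457.00

# | Opening | Interest | Payment | End bal
1 | $6,314.72 | $63.14 | $1,901.17 | $4,476.69
2 | $4,476.69 | $44.76 | $1,882.79 | $2,638.66
3 | $2,638.66 | $26.38 | $1,864.41 | $800.63
4 | $800.63 | $8.00 | $808.63 | $0.00
Total paid: $6,457.00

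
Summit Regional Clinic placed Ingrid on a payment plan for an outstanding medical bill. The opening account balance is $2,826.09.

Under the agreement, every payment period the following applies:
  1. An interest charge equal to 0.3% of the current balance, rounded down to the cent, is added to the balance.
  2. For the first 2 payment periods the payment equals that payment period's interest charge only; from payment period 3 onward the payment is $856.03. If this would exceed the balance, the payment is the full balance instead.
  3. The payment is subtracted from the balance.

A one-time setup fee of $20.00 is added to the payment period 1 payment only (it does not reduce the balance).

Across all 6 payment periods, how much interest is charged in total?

Payment period 1: opening $2,826.09; interest $8.47 → $2,834.56; payment $8.47 (+ $20.00 fee); balance $2,826.09
Payment period 2: opening $2,826.09; interest $8.47 → $2,834.56; payment $8.47; balance $2,826.09
Payment period 3: opening $2,826.09; interest $8.47 → $2,834.56; payment $856.03; balance $1,978.53
Payment period 4: opening $1,978.53; interest $5.93 → $1,984.46; payment $856.03; balance $1,128.43
Payment period 5: opening $1,128.43; interest $3.38 → $1,131.81; payment $856.03; balance $275.78
Payment period 6: opening $275.78; interest $0.82 → $276.60; payment $276.60; balance $0.00
Total interest: $8.47 + $8.47 + $8.47 + $5.93 + $3.38 + $0.82 = $35.54

$35.54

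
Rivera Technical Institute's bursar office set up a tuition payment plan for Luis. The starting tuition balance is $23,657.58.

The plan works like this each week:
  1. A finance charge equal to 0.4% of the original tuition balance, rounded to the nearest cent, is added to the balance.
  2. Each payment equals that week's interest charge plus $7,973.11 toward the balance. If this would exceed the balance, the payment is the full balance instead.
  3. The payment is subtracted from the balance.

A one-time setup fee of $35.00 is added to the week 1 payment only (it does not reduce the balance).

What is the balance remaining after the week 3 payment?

Week 1: $23,657.58 +$94.63 interest = $23,752.21; pay $8,067.74 (+ $35.00 fee) → $15,684.47
Week 2: $15,684.47 +$94.63 interest = $15,779.10; pay $8,067.74 → $7,711.36
Week 3: $7,711.36 +$94.63 interest = $7,805.99; pay $7,805.99 → $0.00

$0.00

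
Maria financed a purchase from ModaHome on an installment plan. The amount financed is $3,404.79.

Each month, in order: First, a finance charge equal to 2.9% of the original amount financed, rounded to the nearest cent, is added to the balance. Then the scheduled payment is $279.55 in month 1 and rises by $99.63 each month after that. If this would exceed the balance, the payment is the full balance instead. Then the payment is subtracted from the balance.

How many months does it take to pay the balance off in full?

8

# | Opening | Interest | Payment | End bal
1 | $3,404.79 | $98.74 | $279.55 | $3,223.98
2 | $3,223.98 | $98.74 | $379.18 | $2,943.54
3 | $2,943.54 | $98.74 | $478.81 | $2,563.47
4 | $2,563.47 | $98.74 | $578.44 | $2,083.77
5 | $2,083.77 | $98.74 | $678.07 | $1,504.44
6 | $1,504.44 | $98.74 | $777.70 | $825.48
7 | $825.48 | $98.74 | $877.33 | $46.89
8 | $46.89 | $98.74 | $145.63 | $0.00
Balance reaches $0.00 in month 8.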